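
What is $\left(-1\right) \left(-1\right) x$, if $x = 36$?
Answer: $36$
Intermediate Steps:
$\left(-1\right) \left(-1\right) x = \left(-1\right) \left(-1\right) 36 = 1 \cdot 36 = 36$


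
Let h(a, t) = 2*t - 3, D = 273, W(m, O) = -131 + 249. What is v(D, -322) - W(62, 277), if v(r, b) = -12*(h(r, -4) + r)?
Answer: -3262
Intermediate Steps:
W(m, O) = 118
h(a, t) = -3 + 2*t
v(r, b) = 132 - 12*r (v(r, b) = -12*((-3 + 2*(-4)) + r) = -12*((-3 - 8) + r) = -12*(-11 + r) = 132 - 12*r)
v(D, -322) - W(62, 277) = (132 - 12*273) - 1*118 = (132 - 3276) - 118 = -3144 - 118 = -3262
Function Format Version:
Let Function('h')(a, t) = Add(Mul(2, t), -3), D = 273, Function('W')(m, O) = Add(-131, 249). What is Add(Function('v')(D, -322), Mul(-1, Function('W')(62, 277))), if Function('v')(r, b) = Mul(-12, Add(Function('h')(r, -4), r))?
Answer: -3262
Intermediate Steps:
Function('W')(m, O) = 118
Function('h')(a, t) = Add(-3, Mul(2, t))
Function('v')(r, b) = Add(132, Mul(-12, r)) (Function('v')(r, b) = Mul(-12, Add(Add(-3, Mul(2, -4)), r)) = Mul(-12, Add(Add(-3, -8), r)) = Mul(-12, Add(-11, r)) = Add(132, Mul(-12, r)))
Add(Function('v')(D, -322), Mul(-1, Function('W')(62, 277))) = Add(Add(132, Mul(-12, 273)), Mul(-1, 118)) = Add(Add(132, -3276), -118) = Add(-3144, -118) = -3262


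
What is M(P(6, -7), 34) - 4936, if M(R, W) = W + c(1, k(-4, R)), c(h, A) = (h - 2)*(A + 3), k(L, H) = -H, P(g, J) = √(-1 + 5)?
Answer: -4903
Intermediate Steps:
P(g, J) = 2 (P(g, J) = √4 = 2)
c(h, A) = (-2 + h)*(3 + A)
M(R, W) = -3 + R + W (M(R, W) = W + (-6 - (-2)*R + 3*1 - R*1) = W + (-6 + 2*R + 3 - R) = W + (-3 + R) = -3 + R + W)
M(P(6, -7), 34) - 4936 = (-3 + 2 + 34) - 4936 = 33 - 4936 = -4903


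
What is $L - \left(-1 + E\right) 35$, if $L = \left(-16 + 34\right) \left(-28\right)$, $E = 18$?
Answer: $-1099$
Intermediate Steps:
$L = -504$ ($L = 18 \left(-28\right) = -504$)
$L - \left(-1 + E\right) 35 = -504 - \left(-1 + 18\right) 35 = -504 - 17 \cdot 35 = -504 - 595 = -1099$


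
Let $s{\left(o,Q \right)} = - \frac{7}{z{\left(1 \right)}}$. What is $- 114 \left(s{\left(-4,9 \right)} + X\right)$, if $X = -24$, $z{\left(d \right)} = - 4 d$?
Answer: $\frac{5073}{2} \approx 2536.5$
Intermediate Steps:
$s{\left(o,Q \right)} = \frac{7}{4}$ ($s{\left(o,Q \right)} = - \frac{7}{\left(-4\right) 1} = - \frac{7}{-4} = \left(-7\right) \left(- \frac{1}{4}\right) = \frac{7}{4}$)
$- 114 \left(s{\left(-4,9 \right)} + X\right) = - 114 \left(\frac{7}{4} - 24\right) = \left(-114\right) \left(- \frac{89}{4}\right) = \frac{5073}{2}$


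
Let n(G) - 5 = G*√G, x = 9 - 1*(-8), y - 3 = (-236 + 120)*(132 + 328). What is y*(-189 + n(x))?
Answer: 9817688 - 907069*√17 ≈ 6.0777e+6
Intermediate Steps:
y = -53357 (y = 3 + (-236 + 120)*(132 + 328) = 3 - 116*460 = 3 - 53360 = -53357)
x = 17 (x = 9 + 8 = 17)
n(G) = 5 + G^(3/2) (n(G) = 5 + G*√G = 5 + G^(3/2))
y*(-189 + n(x)) = -53357*(-189 + (5 + 17^(3/2))) = -53357*(-189 + (5 + 17*√17)) = -53357*(-184 + 17*√17) = 9817688 - 907069*√17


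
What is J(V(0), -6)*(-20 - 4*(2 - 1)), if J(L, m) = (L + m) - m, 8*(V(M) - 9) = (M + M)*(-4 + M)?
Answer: -216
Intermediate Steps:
V(M) = 9 + M*(-4 + M)/4 (V(M) = 9 + ((M + M)*(-4 + M))/8 = 9 + ((2*M)*(-4 + M))/8 = 9 + (2*M*(-4 + M))/8 = 9 + M*(-4 + M)/4)
J(L, m) = L
J(V(0), -6)*(-20 - 4*(2 - 1)) = (9 - 1*0 + (¼)*0²)*(-20 - 4*(2 - 1)) = (9 + 0 + (¼)*0)*(-20 - 4*1) = (9 + 0 + 0)*(-20 - 4) = 9*(-24) = -216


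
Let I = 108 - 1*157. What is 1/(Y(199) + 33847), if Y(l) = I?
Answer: 1/33798 ≈ 2.9588e-5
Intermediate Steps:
I = -49 (I = 108 - 157 = -49)
Y(l) = -49
1/(Y(199) + 33847) = 1/(-49 + 33847) = 1/33798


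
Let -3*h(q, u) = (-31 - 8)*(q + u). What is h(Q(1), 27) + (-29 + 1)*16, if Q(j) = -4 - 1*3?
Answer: -188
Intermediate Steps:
Q(j) = -7 (Q(j) = -4 - 3 = -7)
h(q, u) = 13*q + 13*u (h(q, u) = -(-31 - 8)*(q + u)/3 = -(-13)*(q + u) = -(-39*q - 39*u)/3 = 13*q + 13*u)
h(Q(1), 27) + (-29 + 1)*16 = (13*(-7) + 13*27) + (-29 + 1)*16 = (-91 + 351) - 28*16 = 260 - 448 = -188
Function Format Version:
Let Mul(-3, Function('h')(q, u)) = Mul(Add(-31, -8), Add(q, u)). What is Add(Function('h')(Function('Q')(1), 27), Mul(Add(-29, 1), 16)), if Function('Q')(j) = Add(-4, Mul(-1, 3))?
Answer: -188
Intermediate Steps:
Function('Q')(j) = -7 (Function('Q')(j) = Add(-4, -3) = -7)
Function('h')(q, u) = Add(Mul(13, q), Mul(13, u)) (Function('h')(q, u) = Mul(Rational(-1, 3), Mul(Add(-31, -8), Add(q, u))) = Mul(Rational(-1, 3), Mul(-39, Add(q, u))) = Mul(Rational(-1, 3), Add(Mul(-39, q), Mul(-39, u))) = Add(Mul(13, q), Mul(13, u)))
Add(Function('h')(Function('Q')(1), 27), Mul(Add(-29, 1), 16)) = Add(Add(Mul(13, -7), Mul(13, 27)), Mul(Add(-29, 1), 16)) = Add(Add(-91, 351), Mul(-28, 16)) = Add(260, -448) = -188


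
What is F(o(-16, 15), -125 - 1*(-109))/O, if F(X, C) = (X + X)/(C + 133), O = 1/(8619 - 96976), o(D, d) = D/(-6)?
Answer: -1413712/351 ≈ -4027.7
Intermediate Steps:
o(D, d) = -D/6 (o(D, d) = D*(-⅙) = -D/6)
O = -1/88357 (O = 1/(-88357) = -1/88357 ≈ -1.1318e-5)
F(X, C) = 2*X/(133 + C) (F(X, C) = (2*X)/(133 + C) = 2*X/(133 + C))
F(o(-16, 15), -125 - 1*(-109))/O = (2*(-⅙*(-16))/(133 + (-125 - 1*(-109))))/(-1/88357) = (2*(8/3)/(133 + (-125 + 109)))*(-88357) = (2*(8/3)/(133 - 16))*(-88357) = (2*(8/3)/117)*(-88357) = (2*(8/3)*(1/117))*(-88357) = (16/351)*(-88357) = -1413712/351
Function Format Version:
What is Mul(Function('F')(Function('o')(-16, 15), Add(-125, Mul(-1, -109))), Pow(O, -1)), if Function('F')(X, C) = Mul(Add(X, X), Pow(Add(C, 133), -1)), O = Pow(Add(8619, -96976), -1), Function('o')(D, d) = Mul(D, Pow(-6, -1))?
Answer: Rational(-1413712, 351) ≈ -4027.7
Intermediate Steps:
Function('o')(D, d) = Mul(Rational(-1, 6), D) (Function('o')(D, d) = Mul(D, Rational(-1, 6)) = Mul(Rational(-1, 6), D))
O = Rational(-1, 88357) (O = Pow(-88357, -1) = Rational(-1, 88357) ≈ -1.1318e-5)
Function('F')(X, C) = Mul(2, X, Pow(Add(133, C), -1)) (Function('F')(X, C) = Mul(Mul(2, X), Pow(Add(133, C), -1)) = Mul(2, X, Pow(Add(133, C), -1)))
Mul(Function('F')(Function('o')(-16, 15), Add(-125, Mul(-1, -109))), Pow(O, -1)) = Mul(Mul(2, Mul(Rational(-1, 6), -16), Pow(Add(133, Add(-125, Mul(-1, -109))), -1)), Pow(Rational(-1, 88357), -1)) = Mul(Mul(2, Rational(8, 3), Pow(Add(133, Add(-125, 109)), -1)), -88357) = Mul(Mul(2, Rational(8, 3), Pow(Add(133, -16), -1)), -88357) = Mul(Mul(2, Rational(8, 3), Pow(117, -1)), -88357) = Mul(Mul(2, Rational(8, 3), Rational(1, 117)), -88357) = Mul(Rational(16, 351), -88357) = Rational(-1413712, 351)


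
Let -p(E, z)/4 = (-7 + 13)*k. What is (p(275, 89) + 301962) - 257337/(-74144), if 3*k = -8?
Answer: 22393673081/74144 ≈ 3.0203e+5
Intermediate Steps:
k = -8/3 (k = (⅓)*(-8) = -8/3 ≈ -2.6667)
p(E, z) = 64 (p(E, z) = -4*(-7 + 13)*(-8)/3 = -24*(-8)/3 = -4*(-16) = 64)
(p(275, 89) + 301962) - 257337/(-74144) = (64 + 301962) - 257337/(-74144) = 302026 - 257337*(-1/74144) = 302026 + 257337/74144 = 22393673081/74144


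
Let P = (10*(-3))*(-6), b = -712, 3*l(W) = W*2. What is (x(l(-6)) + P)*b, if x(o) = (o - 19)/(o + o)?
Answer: -130207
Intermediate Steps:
l(W) = 2*W/3 (l(W) = (W*2)/3 = (2*W)/3 = 2*W/3)
x(o) = (-19 + o)/(2*o) (x(o) = (-19 + o)/((2*o)) = (-19 + o)*(1/(2*o)) = (-19 + o)/(2*o))
P = 180 (P = -30*(-6) = 180)
(x(l(-6)) + P)*b = ((-19 + (2/3)*(-6))/(2*(((2/3)*(-6)))) + 180)*(-712) = ((1/2)*(-19 - 4)/(-4) + 180)*(-712) = ((1/2)*(-1/4)*(-23) + 180)*(-712) = (23/8 + 180)*(-712) = (1463/8)*(-712) = -130207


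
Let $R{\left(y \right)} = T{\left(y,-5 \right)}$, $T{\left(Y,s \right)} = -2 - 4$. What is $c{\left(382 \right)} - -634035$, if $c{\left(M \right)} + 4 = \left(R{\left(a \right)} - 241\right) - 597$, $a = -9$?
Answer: $633187$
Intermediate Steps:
$T{\left(Y,s \right)} = -6$ ($T{\left(Y,s \right)} = -2 - 4 = -6$)
$R{\left(y \right)} = -6$
$c{\left(M \right)} = -848$ ($c{\left(M \right)} = -4 - 844 = -848$)
$c{\left(382 \right)} - -634035 = -848 - -634035 = -848 + \left(635024 - 989\right) = -848 + 634035 = 633187$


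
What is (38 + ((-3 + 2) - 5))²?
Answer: 1024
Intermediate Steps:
(38 + ((-3 + 2) - 5))² = (38 + (-1 - 5))² = (38 - 6)² = 32² = 1024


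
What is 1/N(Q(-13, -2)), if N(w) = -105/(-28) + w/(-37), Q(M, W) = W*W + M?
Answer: 148/591 ≈ 0.25042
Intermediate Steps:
Q(M, W) = M + W² (Q(M, W) = W² + M = M + W²)
N(w) = 15/4 - w/37 (N(w) = -105*(-1/28) + w*(-1/37) = 15/4 - w/37)
1/N(Q(-13, -2)) = 1/(15/4 - (-13 + (-2)²)/37) = 1/(15/4 - (-13 + 4)/37) = 1/(15/4 - 1/37*(-9)) = 1/(15/4 + 9/37) = 1/(591/148) = 148/591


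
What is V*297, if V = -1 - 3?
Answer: -1188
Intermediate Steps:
V = -4
V*297 = -4*297 = -1188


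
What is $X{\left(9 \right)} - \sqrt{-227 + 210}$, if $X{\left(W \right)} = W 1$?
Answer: $9 - i \sqrt{17} \approx 9.0 - 4.1231 i$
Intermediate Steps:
$X{\left(W \right)} = W$
$X{\left(9 \right)} - \sqrt{-227 + 210} = 9 - \sqrt{-227 + 210} = 9 - \sqrt{-17} = 9 - i \sqrt{17}$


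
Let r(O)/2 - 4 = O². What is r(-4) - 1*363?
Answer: -323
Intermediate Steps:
r(O) = 8 + 2*O²
r(-4) - 1*363 = (8 + 2*(-4)²) - 1*363 = (8 + 2*16) - 363 = (8 + 32) - 363 = 40 - 363 = -323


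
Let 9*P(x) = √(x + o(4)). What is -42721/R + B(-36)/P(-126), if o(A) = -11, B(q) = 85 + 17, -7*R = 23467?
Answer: 299047/23467 - 918*I*√137/137 ≈ 12.743 - 78.43*I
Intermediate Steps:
R = -23467/7 (R = -⅐*23467 = -23467/7 ≈ -3352.4)
B(q) = 102
P(x) = √(-11 + x)/9 (P(x) = √(x - 11)/9 = √(-11 + x)/9)
-42721/R + B(-36)/P(-126) = -42721/(-23467/7) + 102/((√(-11 - 126)/9)) = -42721*(-7/23467) + 102/((√(-137)/9)) = 299047/23467 + 102/(((I*√137)/9)) = 299047/23467 + 102/((I*√137/9)) = 299047/23467 + 102*(-9*I*√137/137) = 299047/23467 - 918*I*√137/137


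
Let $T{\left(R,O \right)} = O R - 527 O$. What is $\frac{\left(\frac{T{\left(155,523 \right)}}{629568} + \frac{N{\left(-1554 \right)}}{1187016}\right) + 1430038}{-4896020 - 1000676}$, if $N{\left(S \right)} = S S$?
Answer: $- \frac{3710691355852697}{15300846883111296} \approx -0.24252$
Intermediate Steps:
$T{\left(R,O \right)} = - 527 O + O R$
$N{\left(S \right)} = S^{2}$
$\frac{\left(\frac{T{\left(155,523 \right)}}{629568} + \frac{N{\left(-1554 \right)}}{1187016}\right) + 1430038}{-4896020 - 1000676} = \frac{\left(\frac{523 \left(-527 + 155\right)}{629568} + \frac{\left(-1554\right)^{2}}{1187016}\right) + 1430038}{-4896020 - 1000676} = \frac{\left(523 \left(-372\right) \frac{1}{629568} + 2414916 \cdot \frac{1}{1187016}\right) + 1430038}{-5896696} = \left(\left(\left(-194556\right) \frac{1}{629568} + \frac{201243}{98918}\right) + 1430038\right) \left(- \frac{1}{5896696}\right) = \left(\left(- \frac{16213}{52464} + \frac{201243}{98918}\right) + 1430038\right) \left(- \frac{1}{5896696}\right) = \left(\frac{4477127609}{2594816976} + 1430038\right) \left(- \frac{1}{5896696}\right) = \frac{3710691355852697}{2594816976} \left(- \frac{1}{5896696}\right) = - \frac{3710691355852697}{15300846883111296}$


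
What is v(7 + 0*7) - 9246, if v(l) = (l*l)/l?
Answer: -9239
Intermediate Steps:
v(l) = l (v(l) = l²/l = l)
v(7 + 0*7) - 9246 = (7 + 0*7) - 9246 = (7 + 0) - 9246 = 7 - 9246 = -9239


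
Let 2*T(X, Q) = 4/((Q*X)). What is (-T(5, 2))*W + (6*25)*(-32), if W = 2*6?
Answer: -24012/5 ≈ -4802.4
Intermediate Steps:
W = 12
T(X, Q) = 2/(Q*X) (T(X, Q) = (4/((Q*X)))/2 = (4*(1/(Q*X)))/2 = (4/(Q*X))/2 = 2/(Q*X))
(-T(5, 2))*W + (6*25)*(-32) = -2/(2*5)*12 + (6*25)*(-32) = -2/(2*5)*12 + 150*(-32) = -1*1/5*12 - 4800 = -1/5*12 - 4800 = -12/5 - 4800 = -24012/5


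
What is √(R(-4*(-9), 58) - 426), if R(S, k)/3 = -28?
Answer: I*√510 ≈ 22.583*I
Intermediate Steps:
R(S, k) = -84 (R(S, k) = 3*(-28) = -84)
√(R(-4*(-9), 58) - 426) = √(-84 - 426) = √(-510) = I*√510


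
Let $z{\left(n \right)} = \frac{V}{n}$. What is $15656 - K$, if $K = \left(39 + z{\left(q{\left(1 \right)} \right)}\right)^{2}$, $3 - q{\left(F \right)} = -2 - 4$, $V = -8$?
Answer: $\frac{1150487}{81} \approx 14204.0$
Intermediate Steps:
$q{\left(F \right)} = 9$ ($q{\left(F \right)} = 3 - \left(-2 - 4\right) = 3 - -6 = 3 + 6 = 9$)
$z{\left(n \right)} = - \frac{8}{n}$
$K = \frac{117649}{81}$ ($K = \left(39 - \frac{8}{9}\right)^{2} = \left(\frac{343}{9}\right)^{2} = \frac{117649}{81} \approx 1452.5$)
$15656 - K = 15656 - \frac{117649}{81} = \frac{1150487}{81}$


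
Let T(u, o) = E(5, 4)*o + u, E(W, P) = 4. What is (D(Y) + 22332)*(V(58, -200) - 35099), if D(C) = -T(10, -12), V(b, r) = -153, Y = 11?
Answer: -788587240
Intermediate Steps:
T(u, o) = u + 4*o (T(u, o) = 4*o + u = u + 4*o)
D(C) = 38 (D(C) = -(10 + 4*(-12)) = -(10 - 48) = -1*(-38) = 38)
(D(Y) + 22332)*(V(58, -200) - 35099) = (38 + 22332)*(-153 - 35099) = 22370*(-35252) = -788587240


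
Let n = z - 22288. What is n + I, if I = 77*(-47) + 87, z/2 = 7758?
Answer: -10304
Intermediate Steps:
z = 15516 (z = 2*7758 = 15516)
I = -3532 (I = -3619 + 87 = -3532)
n = -6772 (n = 15516 - 22288 = -6772)
n + I = -6772 - 3532 = -10304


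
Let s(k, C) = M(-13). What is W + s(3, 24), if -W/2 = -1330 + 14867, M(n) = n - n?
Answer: -27074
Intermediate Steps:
M(n) = 0
s(k, C) = 0
W = -27074 (W = -2*(-1330 + 14867) = -2*13537 = -27074)
W + s(3, 24) = -27074 + 0 = -27074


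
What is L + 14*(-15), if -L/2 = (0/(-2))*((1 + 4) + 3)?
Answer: -210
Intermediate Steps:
L = 0 (L = -2*0/(-2)*((1 + 4) + 3) = -2*0*(-½)*(5 + 3) = -0*8 = -2*0 = 0)
L + 14*(-15) = 0 + 14*(-15) = 0 - 210 = -210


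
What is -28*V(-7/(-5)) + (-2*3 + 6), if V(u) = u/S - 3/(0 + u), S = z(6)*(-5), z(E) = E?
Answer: 4598/75 ≈ 61.307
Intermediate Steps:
S = -30 (S = 6*(-5) = -30)
V(u) = -3/u - u/30 (V(u) = u/(-30) - 3/(0 + u) = u*(-1/30) - 3/u = -u/30 - 3/u = -3/u - u/30)
-28*V(-7/(-5)) + (-2*3 + 6) = -28*(-3/((-7/(-5))) - (-7)/(30*(-5))) + (-2*3 + 6) = -28*(-3/((-7*(-1/5))) - (-7)*(-1)/(30*5)) + (-6 + 6) = -28*(-3/7/5 - 1/30*7/5) + 0 = -28*(-3*5/7 - 7/150) + 0 = -28*(-15/7 - 7/150) + 0 = -28*(-2299/1050) + 0 = 4598/75 + 0 = 4598/75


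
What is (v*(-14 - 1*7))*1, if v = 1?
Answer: -21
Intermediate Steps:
(v*(-14 - 1*7))*1 = (1*(-14 - 1*7))*1 = (1*(-14 - 7))*1 = (1*(-21))*1 = -21*1 = -21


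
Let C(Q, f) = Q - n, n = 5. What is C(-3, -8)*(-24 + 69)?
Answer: -360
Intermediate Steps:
C(Q, f) = -5 + Q (C(Q, f) = Q - 1*5 = Q - 5 = -5 + Q)
C(-3, -8)*(-24 + 69) = (-5 - 3)*(-24 + 69) = -8*45 = -360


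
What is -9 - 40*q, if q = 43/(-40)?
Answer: 34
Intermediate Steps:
q = -43/40 (q = 43*(-1/40) = -43/40 ≈ -1.0750)
-9 - 40*q = -9 - 40*(-43/40) = -9 + 43 = 34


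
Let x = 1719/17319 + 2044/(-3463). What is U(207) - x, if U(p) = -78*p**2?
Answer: -66817354843865/19991899 ≈ -3.3422e+6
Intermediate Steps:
x = -9815713/19991899 (x = 1719*(1/17319) + 2044*(-1/3463) = 573/5773 - 2044/3463 = -9815713/19991899 ≈ -0.49098)
U(207) - x = -78*207**2 - 1*(-9815713/19991899) = -78*42849 + 9815713/19991899 = -3342222 + 9815713/19991899 = -66817354843865/19991899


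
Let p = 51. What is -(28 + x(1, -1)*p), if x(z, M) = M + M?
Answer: 74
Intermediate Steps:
x(z, M) = 2*M
-(28 + x(1, -1)*p) = -(28 + (2*(-1))*51) = -(28 - 2*51) = -(28 - 102) = -1*(-74) = 74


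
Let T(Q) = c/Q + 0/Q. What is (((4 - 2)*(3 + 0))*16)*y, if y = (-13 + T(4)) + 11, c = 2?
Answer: -144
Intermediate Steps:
T(Q) = 2/Q (T(Q) = 2/Q + 0/Q = 2/Q + 0 = 2/Q)
y = -3/2 (y = (-13 + 2/4) + 11 = (-13 + 2*(¼)) + 11 = (-13 + ½) + 11 = -25/2 + 11 = -3/2 ≈ -1.5000)
(((4 - 2)*(3 + 0))*16)*y = (((4 - 2)*(3 + 0))*16)*(-3/2) = ((2*3)*16)*(-3/2) = (6*16)*(-3/2) = 96*(-3/2) = -144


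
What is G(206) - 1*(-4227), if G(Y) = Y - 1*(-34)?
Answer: 4467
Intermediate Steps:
G(Y) = 34 + Y (G(Y) = Y + 34 = 34 + Y)
G(206) - 1*(-4227) = (34 + 206) - 1*(-4227) = 240 + 4227 = 4467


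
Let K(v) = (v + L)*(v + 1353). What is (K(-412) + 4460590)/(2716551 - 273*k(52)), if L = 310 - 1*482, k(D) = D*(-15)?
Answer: 1303682/976497 ≈ 1.3351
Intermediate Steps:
k(D) = -15*D
L = -172 (L = 310 - 482 = -172)
K(v) = (-172 + v)*(1353 + v) (K(v) = (v - 172)*(v + 1353) = (-172 + v)*(1353 + v))
(K(-412) + 4460590)/(2716551 - 273*k(52)) = ((-232716 + (-412)**2 + 1181*(-412)) + 4460590)/(2716551 - (-4095)*52) = ((-232716 + 169744 - 486572) + 4460590)/(2716551 - 273*(-780)) = (-549544 + 4460590)/(2716551 + 212940) = 3911046/2929491 = 3911046*(1/2929491) = 1303682/976497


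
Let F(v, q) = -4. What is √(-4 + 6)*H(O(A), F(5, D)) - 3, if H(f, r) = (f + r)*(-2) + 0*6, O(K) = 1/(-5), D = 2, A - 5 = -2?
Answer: -3 + 42*√2/5 ≈ 8.8794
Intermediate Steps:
A = 3 (A = 5 - 2 = 3)
O(K) = -⅕
H(f, r) = -2*f - 2*r (H(f, r) = (-2*f - 2*r) + 0 = -2*f - 2*r)
√(-4 + 6)*H(O(A), F(5, D)) - 3 = √(-4 + 6)*(-2*(-⅕) - 2*(-4)) - 3 = √2*(⅖ + 8) - 3 = √2*(42/5) - 3 = 42*√2/5 - 3 = -3 + 42*√2/5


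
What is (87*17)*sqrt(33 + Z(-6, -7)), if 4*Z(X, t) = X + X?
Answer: 1479*sqrt(30) ≈ 8100.8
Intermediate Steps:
Z(X, t) = X/2 (Z(X, t) = (X + X)/4 = (2*X)/4 = X/2)
(87*17)*sqrt(33 + Z(-6, -7)) = (87*17)*sqrt(33 + (1/2)*(-6)) = 1479*sqrt(33 - 3) = 1479*sqrt(30)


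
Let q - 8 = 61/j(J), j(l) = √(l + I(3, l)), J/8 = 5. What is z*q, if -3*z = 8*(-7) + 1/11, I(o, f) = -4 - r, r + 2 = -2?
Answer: 1640/11 + 2501*√10/44 ≈ 328.84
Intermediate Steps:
J = 40 (J = 8*5 = 40)
r = -4 (r = -2 - 2 = -4)
I(o, f) = 0 (I(o, f) = -4 - 1*(-4) = -4 + 4 = 0)
j(l) = √l (j(l) = √(l + 0) = √l)
z = 205/11 (z = -(8*(-7) + 1/11)/3 = -(-56 + 1/11)/3 = -⅓*(-615/11) = 205/11 ≈ 18.636)
q = 8 + 61*√10/20 (q = 8 + 61/(√40) = 8 + 61/((2*√10)) = 8 + 61*(√10/20) = 8 + 61*√10/20 ≈ 17.645)
z*q = 205*(8 + 61*√10/20)/11 = 1640/11 + 2501*√10/44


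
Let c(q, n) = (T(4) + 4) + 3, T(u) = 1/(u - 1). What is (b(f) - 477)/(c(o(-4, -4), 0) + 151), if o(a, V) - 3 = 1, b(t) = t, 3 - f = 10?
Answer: -1452/475 ≈ -3.0568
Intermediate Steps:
f = -7 (f = 3 - 1*10 = 3 - 10 = -7)
o(a, V) = 4 (o(a, V) = 3 + 1 = 4)
T(u) = 1/(-1 + u)
c(q, n) = 22/3 (c(q, n) = (1/(-1 + 4) + 4) + 3 = (1/3 + 4) + 3 = (⅓ + 4) + 3 = 13/3 + 3 = 22/3)
(b(f) - 477)/(c(o(-4, -4), 0) + 151) = (-7 - 477)/(22/3 + 151) = -484/475/3 = -484*3/475 = -1452/475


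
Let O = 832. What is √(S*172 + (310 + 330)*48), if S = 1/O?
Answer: √83067439/52 ≈ 175.27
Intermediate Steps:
S = 1/832 ≈ 0.0012019
√(S*172 + (310 + 330)*48) = √((1/832)*172 + (310 + 330)*48) = √(43/208 + 640*48) = √(43/208 + 30720) = √(6389803/208) = √83067439/52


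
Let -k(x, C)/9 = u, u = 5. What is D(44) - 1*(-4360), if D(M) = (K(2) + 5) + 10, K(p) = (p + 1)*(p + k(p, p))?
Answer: 4246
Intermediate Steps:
k(x, C) = -45 (k(x, C) = -9*5 = -45)
K(p) = (1 + p)*(-45 + p) (K(p) = (p + 1)*(p - 45) = (1 + p)*(-45 + p))
D(M) = -114 (D(M) = ((-45 + 2² - 44*2) + 5) + 10 = ((-45 + 4 - 88) + 5) + 10 = (-129 + 5) + 10 = -124 + 10 = -114)
D(44) - 1*(-4360) = -114 - 1*(-4360) = -114 + 4360 = 4246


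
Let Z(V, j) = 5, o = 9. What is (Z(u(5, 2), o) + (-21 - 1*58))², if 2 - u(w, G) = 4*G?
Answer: 5476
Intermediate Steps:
u(w, G) = 2 - 4*G
(Z(u(5, 2), o) + (-21 - 1*58))² = (5 + (-21 - 1*58))² = (5 + (-21 - 58))² = (5 - 79)² = (-74)² = 5476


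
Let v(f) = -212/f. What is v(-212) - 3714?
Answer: -3713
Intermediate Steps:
v(-212) - 3714 = -212/(-212) - 3714 = -212*(-1/212) - 3714 = 1 - 3714 = -3713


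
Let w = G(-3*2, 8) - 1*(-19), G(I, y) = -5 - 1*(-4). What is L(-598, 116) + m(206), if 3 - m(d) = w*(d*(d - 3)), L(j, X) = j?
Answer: -753319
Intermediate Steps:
G(I, y) = -1 (G(I, y) = -5 + 4 = -1)
w = 18 (w = -1 - 1*(-19) = -1 + 19 = 18)
m(d) = 3 - 18*d*(-3 + d) (m(d) = 3 - 18*d*(d - 3) = 3 - 18*d*(-3 + d))
L(-598, 116) + m(206) = -598 + (3 - 18*206**2 + 54*206) = -598 + (3 - 18*42436 + 11124) = -598 + (3 - 763848 + 11124) = -598 - 752721 = -753319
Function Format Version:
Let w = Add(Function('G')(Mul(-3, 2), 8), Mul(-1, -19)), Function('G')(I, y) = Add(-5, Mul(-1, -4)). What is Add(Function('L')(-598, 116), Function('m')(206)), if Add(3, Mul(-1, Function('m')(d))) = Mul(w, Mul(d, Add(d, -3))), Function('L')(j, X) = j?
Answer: -753319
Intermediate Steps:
Function('G')(I, y) = -1 (Function('G')(I, y) = Add(-5, 4) = -1)
w = 18 (w = Add(-1, Mul(-1, -19)) = Add(-1, 19) = 18)
Function('m')(d) = Add(3, Mul(-18, d, Add(-3, d))) (Function('m')(d) = Add(3, Mul(-1, Mul(18, Mul(d, Add(d, -3))))) = Add(3, Mul(-1, Mul(18, Mul(d, Add(-3, d))))) = Add(3, Mul(-1, Mul(18, d, Add(-3, d)))) = Add(3, Mul(-18, d, Add(-3, d))))
Add(Function('L')(-598, 116), Function('m')(206)) = Add(-598, Add(3, Mul(-18, Pow(206, 2)), Mul(54, 206))) = Add(-598, Add(3, Mul(-18, 42436), 11124)) = Add(-598, Add(3, -763848, 11124)) = Add(-598, -752721) = -753319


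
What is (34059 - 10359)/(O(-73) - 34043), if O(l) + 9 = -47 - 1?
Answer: -237/341 ≈ -0.69501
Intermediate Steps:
O(l) = -57 (O(l) = -9 + (-47 - 1) = -9 - 48 = -57)
(34059 - 10359)/(O(-73) - 34043) = (34059 - 10359)/(-57 - 34043) = 23700/(-34100) = 23700*(-1/34100) = -237/341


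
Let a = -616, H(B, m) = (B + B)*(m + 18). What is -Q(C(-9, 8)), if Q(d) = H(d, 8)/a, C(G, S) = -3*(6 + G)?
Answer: 117/154 ≈ 0.75974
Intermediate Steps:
H(B, m) = 2*B*(18 + m) (H(B, m) = (2*B)*(18 + m) = 2*B*(18 + m))
C(G, S) = -18 - 3*G
Q(d) = -13*d/154 (Q(d) = (2*d*(18 + 8))/(-616) = (2*d*26)*(-1/616) = (52*d)*(-1/616) = -13*d/154)
-Q(C(-9, 8)) = -(-13)*(-18 - 3*(-9))/154 = -(-13)*(-18 + 27)/154 = -(-13)*9/154 = -1*(-117/154) = 117/154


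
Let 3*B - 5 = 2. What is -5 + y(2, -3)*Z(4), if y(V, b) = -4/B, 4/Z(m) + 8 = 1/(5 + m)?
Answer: -2053/497 ≈ -4.1308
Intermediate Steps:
B = 7/3 (B = 5/3 + (1/3)*2 = 5/3 + 2/3 = 7/3 ≈ 2.3333)
Z(m) = 4/(-8 + 1/(5 + m))
y(V, b) = -12/7 (y(V, b) = -4/7/3 = -4*3/7 = -12/7)
-5 + y(2, -3)*Z(4) = -5 - 48*(-5 - 1*4)/(7*(39 + 8*4)) = -5 - 48*(-5 - 4)/(7*(39 + 32)) = -5 - 48*(-9)/(7*71) = -5 - 12/7*(-36/71) = -5 + 432/497 = -2053/497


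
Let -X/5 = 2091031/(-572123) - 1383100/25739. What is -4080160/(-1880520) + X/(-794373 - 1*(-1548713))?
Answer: 226658259079939772101/104447049346212215748 ≈ 2.1701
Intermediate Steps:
X = 4225621841045/14725873897 (X = -5*(2091031/(-572123) - 1383100/25739) = -5*(2091031*(-1/572123) - 1383100*1/25739) = -5*(-2091031/572123 - 1383100/25739) = -5*(-845124368209/14725873897) = 4225621841045/14725873897 ≈ 286.95)
-4080160/(-1880520) + X/(-794373 - 1*(-1548713)) = -4080160/(-1880520) + 4225621841045/(14725873897*(-794373 - 1*(-1548713))) = -4080160*(-1/1880520) + 4225621841045/(14725873897*(-794373 + 1548713)) = 102004/47013 + (4225621841045/14725873897)/754340 = 102004/47013 + (4225621841045/14725873897)*(1/754340) = 102004/47013 + 845124368209/2221663143092596 = 226658259079939772101/104447049346212215748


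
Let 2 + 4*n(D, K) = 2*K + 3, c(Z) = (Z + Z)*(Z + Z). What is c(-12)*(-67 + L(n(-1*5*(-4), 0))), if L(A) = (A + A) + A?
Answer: -38160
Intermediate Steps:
c(Z) = 4*Z² (c(Z) = (2*Z)*(2*Z) = 4*Z²)
n(D, K) = ¼ + K/2 (n(D, K) = -½ + (2*K + 3)/4 = -½ + (3 + 2*K)/4 = -½ + (¾ + K/2) = ¼ + K/2)
L(A) = 3*A (L(A) = 2*A + A = 3*A)
c(-12)*(-67 + L(n(-1*5*(-4), 0))) = (4*(-12)²)*(-67 + 3*(¼ + (½)*0)) = (4*144)*(-67 + 3*(¼ + 0)) = 576*(-67 + 3*(¼)) = 576*(-67 + ¾) = 576*(-265/4) = -38160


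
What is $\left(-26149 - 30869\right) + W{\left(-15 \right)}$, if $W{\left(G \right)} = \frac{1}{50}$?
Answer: $- \frac{2850899}{50} \approx -57018.0$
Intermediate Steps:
$W{\left(G \right)} = \frac{1}{50}$
$\left(-26149 - 30869\right) + W{\left(-15 \right)} = \left(-26149 - 30869\right) + \frac{1}{50} = -57018 + \frac{1}{50} = - \frac{2850899}{50}$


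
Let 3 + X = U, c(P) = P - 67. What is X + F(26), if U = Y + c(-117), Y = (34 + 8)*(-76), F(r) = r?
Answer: -3353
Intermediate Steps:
c(P) = -67 + P
Y = -3192 (Y = 42*(-76) = -3192)
U = -3376 (U = -3192 + (-67 - 117) = -3192 - 184 = -3376)
X = -3379 (X = -3 - 3376 = -3379)
X + F(26) = -3379 + 26 = -3353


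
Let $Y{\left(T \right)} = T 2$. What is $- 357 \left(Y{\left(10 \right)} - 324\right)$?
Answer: $108528$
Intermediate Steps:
$Y{\left(T \right)} = 2 T$
$- 357 \left(Y{\left(10 \right)} - 324\right) = - 357 \left(2 \cdot 10 - 324\right) = - 357 \left(20 - 324\right) = \left(-357\right) \left(-304\right) = 108528$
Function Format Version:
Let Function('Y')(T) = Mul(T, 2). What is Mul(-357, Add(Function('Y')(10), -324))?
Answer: 108528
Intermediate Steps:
Function('Y')(T) = Mul(2, T)
Mul(-357, Add(Function('Y')(10), -324)) = Mul(-357, Add(Mul(2, 10), -324)) = Mul(-357, Add(20, -324)) = Mul(-357, -304) = 108528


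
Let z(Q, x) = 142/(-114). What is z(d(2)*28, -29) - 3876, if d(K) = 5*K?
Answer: -221003/57 ≈ -3877.2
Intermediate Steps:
z(Q, x) = -71/57 (z(Q, x) = 142*(-1/114) = -71/57)
z(d(2)*28, -29) - 3876 = -71/57 - 3876 = -221003/57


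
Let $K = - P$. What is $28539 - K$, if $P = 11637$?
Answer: $40176$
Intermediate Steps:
$K = -11637$ ($K = \left(-1\right) 11637 = -11637$)
$28539 - K = 28539 - -11637 = 28539 + 11637 = 40176$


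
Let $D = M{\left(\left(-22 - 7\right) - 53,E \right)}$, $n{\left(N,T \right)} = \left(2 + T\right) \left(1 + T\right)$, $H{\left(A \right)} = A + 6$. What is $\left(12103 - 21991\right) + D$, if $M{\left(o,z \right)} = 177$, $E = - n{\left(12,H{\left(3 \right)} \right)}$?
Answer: $-9711$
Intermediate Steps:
$H{\left(A \right)} = 6 + A$
$n{\left(N,T \right)} = \left(1 + T\right) \left(2 + T\right)$
$E = -110$ ($E = - (2 + \left(6 + 3\right)^{2} + 3 \left(6 + 3\right)) = - (2 + 9^{2} + 3 \cdot 9) = - (2 + 81 + 27) = \left(-1\right) 110 = -110$)
$D = 177$
$\left(12103 - 21991\right) + D = \left(12103 - 21991\right) + 177 = -9888 + 177 = -9711$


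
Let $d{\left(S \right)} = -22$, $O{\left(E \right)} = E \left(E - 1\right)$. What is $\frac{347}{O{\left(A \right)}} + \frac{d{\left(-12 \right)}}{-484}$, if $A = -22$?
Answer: $\frac{185}{253} \approx 0.73123$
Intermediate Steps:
$O{\left(E \right)} = E \left(-1 + E\right)$
$\frac{347}{O{\left(A \right)}} + \frac{d{\left(-12 \right)}}{-484} = \frac{347}{\left(-22\right) \left(-1 - 22\right)} - \frac{22}{-484} = \frac{347}{\left(-22\right) \left(-23\right)} - - \frac{1}{22} = \frac{347}{506} + \frac{1}{22} = \frac{185}{253}$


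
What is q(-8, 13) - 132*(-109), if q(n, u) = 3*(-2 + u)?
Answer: 14421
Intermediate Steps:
q(n, u) = -6 + 3*u
q(-8, 13) - 132*(-109) = (-6 + 3*13) - 132*(-109) = (-6 + 39) + 14388 = 33 + 14388 = 14421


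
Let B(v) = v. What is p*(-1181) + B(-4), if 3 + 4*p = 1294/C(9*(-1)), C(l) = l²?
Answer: -1242527/324 ≈ -3835.0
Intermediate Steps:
p = 1051/324 (p = -¾ + (1294/((9*(-1))²))/4 = -¾ + (1294/((-9)²))/4 = -¾ + (1294/81)/4 = -¾ + (1294*(1/81))/4 = -¾ + (¼)*(1294/81) = -¾ + 647/162 = 1051/324 ≈ 3.2438)
p*(-1181) + B(-4) = (1051/324)*(-1181) - 4 = -1241231/324 - 4 = -1242527/324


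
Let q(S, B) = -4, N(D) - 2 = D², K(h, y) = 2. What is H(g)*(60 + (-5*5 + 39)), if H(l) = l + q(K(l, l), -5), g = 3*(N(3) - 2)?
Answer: 1702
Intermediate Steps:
N(D) = 2 + D²
g = 27 (g = 3*((2 + 3²) - 2) = 3*((2 + 9) - 2) = 3*(11 - 2) = 3*9 = 27)
H(l) = -4 + l (H(l) = l - 4 = -4 + l)
H(g)*(60 + (-5*5 + 39)) = (-4 + 27)*(60 + (-5*5 + 39)) = 23*(60 + (-25 + 39)) = 23*(60 + 14) = 23*74 = 1702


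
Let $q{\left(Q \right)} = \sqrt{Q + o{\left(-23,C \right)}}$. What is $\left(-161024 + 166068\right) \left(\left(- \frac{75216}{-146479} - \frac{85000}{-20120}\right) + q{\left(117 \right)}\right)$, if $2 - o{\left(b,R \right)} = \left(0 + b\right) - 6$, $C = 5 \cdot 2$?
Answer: $\frac{1760868082012}{73678937} + 10088 \sqrt{37} \approx 85262.0$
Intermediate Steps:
$C = 10$
$o{\left(b,R \right)} = 8 - b$ ($o{\left(b,R \right)} = 2 - \left(\left(0 + b\right) - 6\right) = 2 - \left(b - 6\right) = 2 - \left(-6 + b\right) = 8 - b$)
$q{\left(Q \right)} = \sqrt{31 + Q}$ ($q{\left(Q \right)} = \sqrt{Q + \left(8 - -23\right)} = \sqrt{Q + \left(8 + 23\right)} = \sqrt{Q + 31} = \sqrt{31 + Q}$)
$\left(-161024 + 166068\right) \left(\left(- \frac{75216}{-146479} - \frac{85000}{-20120}\right) + q{\left(117 \right)}\right) = \left(-161024 + 166068\right) \left(\left(- \frac{75216}{-146479} - \frac{85000}{-20120}\right) + \sqrt{31 + 117}\right) = 5044 \left(\left(\left(-75216\right) \left(- \frac{1}{146479}\right) - - \frac{2125}{503}\right) + \sqrt{148}\right) = 5044 \left(\left(\frac{75216}{146479} + \frac{2125}{503}\right) + 2 \sqrt{37}\right) = 5044 \left(\frac{349101523}{73678937} + 2 \sqrt{37}\right) = \frac{1760868082012}{73678937} + 10088 \sqrt{37}$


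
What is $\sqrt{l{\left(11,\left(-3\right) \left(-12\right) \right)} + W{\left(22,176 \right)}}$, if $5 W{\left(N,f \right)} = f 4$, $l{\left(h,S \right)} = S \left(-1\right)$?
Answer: $\frac{2 \sqrt{655}}{5} \approx 10.237$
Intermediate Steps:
$l{\left(h,S \right)} = - S$
$W{\left(N,f \right)} = \frac{4 f}{5}$ ($W{\left(N,f \right)} = \frac{f 4}{5} = \frac{4 f}{5}$)
$\sqrt{l{\left(11,\left(-3\right) \left(-12\right) \right)} + W{\left(22,176 \right)}} = \sqrt{- \left(-3\right) \left(-12\right) + \frac{4}{5} \cdot 176} = \sqrt{\left(-1\right) 36 + \frac{704}{5}} = \sqrt{-36 + \frac{704}{5}} = \sqrt{\frac{524}{5}} = \frac{2 \sqrt{655}}{5}$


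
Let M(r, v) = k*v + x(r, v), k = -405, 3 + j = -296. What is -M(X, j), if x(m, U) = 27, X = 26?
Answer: -121122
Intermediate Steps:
j = -299 (j = -3 - 296 = -299)
M(r, v) = 27 - 405*v (M(r, v) = -405*v + 27 = 27 - 405*v)
-M(X, j) = -(27 - 405*(-299)) = -(27 + 121095) = -1*121122 = -121122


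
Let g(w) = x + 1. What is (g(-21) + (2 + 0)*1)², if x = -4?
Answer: 1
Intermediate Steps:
g(w) = -3 (g(w) = -4 + 1 = -3)
(g(-21) + (2 + 0)*1)² = (-3 + (2 + 0)*1)² = (-3 + 2*1)² = (-3 + 2)² = (-1)² = 1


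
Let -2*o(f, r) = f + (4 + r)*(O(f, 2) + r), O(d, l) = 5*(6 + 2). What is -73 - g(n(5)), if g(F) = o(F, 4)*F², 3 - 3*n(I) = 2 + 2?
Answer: -2887/54 ≈ -53.463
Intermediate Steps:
O(d, l) = 40 (O(d, l) = 5*8 = 40)
n(I) = -⅓ (n(I) = 1 - (2 + 2)/3 = 1 - ⅓*4 = 1 - 4/3 = -⅓)
o(f, r) = -f/2 - (4 + r)*(40 + r)/2 (o(f, r) = -(f + (4 + r)*(40 + r))/2 = -f/2 - (4 + r)*(40 + r)/2)
g(F) = F²*(-176 - F/2) (g(F) = (-80 - 22*4 - F/2 - ½*4²)*F² = (-80 - 88 - F/2 - ½*16)*F² = (-80 - 88 - F/2 - 8)*F² = (-176 - F/2)*F² = F²*(-176 - F/2))
-73 - g(n(5)) = -73 - (-⅓)²*(-352 - 1*(-⅓))/2 = -73 - (-352 + ⅓)/(2*9) = -73 - (-1055)/(2*9*3) = -73 - 1*(-1055/54) = -73 + 1055/54 = -2887/54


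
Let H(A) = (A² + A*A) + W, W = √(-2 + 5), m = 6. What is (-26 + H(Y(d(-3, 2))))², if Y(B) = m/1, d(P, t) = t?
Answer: (46 + √3)² ≈ 2278.3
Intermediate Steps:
W = √3 ≈ 1.7320
Y(B) = 6 (Y(B) = 6/1 = 6*1 = 6)
H(A) = √3 + 2*A² (H(A) = (A² + A*A) + √3 = (A² + A²) + √3 = 2*A² + √3 = √3 + 2*A²)
(-26 + H(Y(d(-3, 2))))² = (-26 + (√3 + 2*6²))² = (-26 + (√3 + 2*36))² = (-26 + (√3 + 72))² = (-26 + (72 + √3))² = (46 + √3)²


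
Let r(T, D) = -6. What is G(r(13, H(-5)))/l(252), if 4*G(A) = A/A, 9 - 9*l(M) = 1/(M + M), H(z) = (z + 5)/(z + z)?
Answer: 1134/4535 ≈ 0.25006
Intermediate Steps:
H(z) = (5 + z)/(2*z) (H(z) = (5 + z)/((2*z)) = (5 + z)*(1/(2*z)) = (5 + z)/(2*z))
l(M) = 1 - 1/(18*M) (l(M) = 1 - 1/(9*(M + M)) = 1 - 1/(2*M)/9 = 1 - 1/(18*M))
G(A) = ¼ (G(A) = (A/A)/4 = (¼)*1 = ¼)
G(r(13, H(-5)))/l(252) = 1/(4*(((-1/18 + 252)/252))) = 1/(4*(((1/252)*(4535/18)))) = 1/(4*(4535/4536)) = (¼)*(4536/4535) = 1134/4535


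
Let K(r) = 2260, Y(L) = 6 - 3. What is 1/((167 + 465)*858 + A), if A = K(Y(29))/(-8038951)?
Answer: 8038951/4359169411196 ≈ 1.8441e-6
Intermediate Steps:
Y(L) = 3
A = -2260/8038951 (A = 2260/(-8038951) = 2260*(-1/8038951) = -2260/8038951 ≈ -0.00028113)
1/((167 + 465)*858 + A) = 1/((167 + 465)*858 - 2260/8038951) = 1/(632*858 - 2260/8038951) = 1/(542256 - 2260/8038951) = 1/(4359169411196/8038951) = 8038951/4359169411196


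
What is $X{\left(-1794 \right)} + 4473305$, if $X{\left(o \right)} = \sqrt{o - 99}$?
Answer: $4473305 + i \sqrt{1893} \approx 4.4733 \cdot 10^{6} + 43.509 i$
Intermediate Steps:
$X{\left(o \right)} = \sqrt{-99 + o}$
$X{\left(-1794 \right)} + 4473305 = \sqrt{-99 - 1794} + 4473305 = \sqrt{-1893} + 4473305 = i \sqrt{1893} + 4473305 = 4473305 + i \sqrt{1893}$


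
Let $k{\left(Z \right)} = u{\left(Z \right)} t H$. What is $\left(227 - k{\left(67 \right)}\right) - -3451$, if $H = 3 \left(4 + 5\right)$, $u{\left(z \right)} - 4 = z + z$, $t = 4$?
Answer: $-11226$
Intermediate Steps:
$u{\left(z \right)} = 4 + 2 z$ ($u{\left(z \right)} = 4 + \left(z + z\right) = 4 + 2 z$)
$H = 27$ ($H = 3 \cdot 9 = 27$)
$k{\left(Z \right)} = 432 + 216 Z$ ($k{\left(Z \right)} = \left(4 + 2 Z\right) 4 \cdot 27 = \left(16 + 8 Z\right) 27 = 432 + 216 Z$)
$\left(227 - k{\left(67 \right)}\right) - -3451 = \left(227 - \left(432 + 216 \cdot 67\right)\right) - -3451 = \left(227 - \left(432 + 14472\right)\right) + 3451 = \left(227 - 14904\right) + 3451 = -14677 + 3451 = -11226$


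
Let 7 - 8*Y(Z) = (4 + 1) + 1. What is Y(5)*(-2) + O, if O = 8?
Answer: 31/4 ≈ 7.7500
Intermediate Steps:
Y(Z) = ⅛ (Y(Z) = 7/8 - ((4 + 1) + 1)/8 = 7/8 - (5 + 1)/8 = 7/8 - ⅛*6 = 7/8 - ¾ = ⅛)
Y(5)*(-2) + O = (⅛)*(-2) + 8 = -¼ + 8 = 31/4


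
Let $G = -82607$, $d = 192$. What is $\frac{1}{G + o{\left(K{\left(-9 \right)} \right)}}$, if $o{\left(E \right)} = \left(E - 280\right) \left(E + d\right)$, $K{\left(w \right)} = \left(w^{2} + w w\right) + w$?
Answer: $- \frac{1}{126422} \approx -7.91 \cdot 10^{-6}$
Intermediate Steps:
$K{\left(w \right)} = w + 2 w^{2}$ ($K{\left(w \right)} = \left(w^{2} + w^{2}\right) + w = 2 w^{2} + w = w + 2 w^{2}$)
$o{\left(E \right)} = \left(-280 + E\right) \left(192 + E\right)$ ($o{\left(E \right)} = \left(E - 280\right) \left(E + 192\right) = \left(-280 + E\right) \left(192 + E\right)$)
$\frac{1}{G + o{\left(K{\left(-9 \right)} \right)}} = \frac{1}{-82607 - \left(53760 - 81 \left(1 + 2 \left(-9\right)\right)^{2} + 88 \left(-9\right) \left(1 + 2 \left(-9\right)\right)\right)} = \frac{1}{-82607 - \left(53760 - 81 \left(1 - 18\right)^{2} + 88 \left(-9\right) \left(1 - 18\right)\right)} = \frac{1}{-82607 - \left(53760 - 23409 + 88 \left(-9\right) \left(-17\right)\right)} = \frac{1}{-82607 - \left(67224 - 23409\right)} = \frac{1}{-82607 - 43815} = \frac{1}{-126422} = - \frac{1}{126422}$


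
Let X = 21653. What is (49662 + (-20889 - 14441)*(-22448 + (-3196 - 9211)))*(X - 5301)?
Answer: 20137108829824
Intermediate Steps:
(49662 + (-20889 - 14441)*(-22448 + (-3196 - 9211)))*(X - 5301) = (49662 + (-20889 - 14441)*(-22448 + (-3196 - 9211)))*(21653 - 5301) = (49662 - 35330*(-22448 - 12407))*16352 = (49662 - 35330*(-34855))*16352 = (49662 + 1231427150)*16352 = 1231476812*16352 = 20137108829824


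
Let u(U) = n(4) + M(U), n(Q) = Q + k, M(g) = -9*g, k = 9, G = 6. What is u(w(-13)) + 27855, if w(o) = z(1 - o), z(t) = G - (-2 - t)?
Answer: 27670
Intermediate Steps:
z(t) = 8 + t (z(t) = 6 - (-2 - t) = 6 + (2 + t) = 8 + t)
w(o) = 9 - o (w(o) = 8 + (1 - o) = 9 - o)
n(Q) = 9 + Q (n(Q) = Q + 9 = 9 + Q)
u(U) = 13 - 9*U (u(U) = (9 + 4) - 9*U = 13 - 9*U)
u(w(-13)) + 27855 = (13 - 9*(9 - 1*(-13))) + 27855 = (13 - 9*(9 + 13)) + 27855 = (13 - 9*22) + 27855 = (13 - 198) + 27855 = -185 + 27855 = 27670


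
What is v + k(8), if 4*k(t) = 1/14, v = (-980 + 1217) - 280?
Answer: -2407/56 ≈ -42.982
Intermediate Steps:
v = -43 (v = 237 - 280 = -43)
k(t) = 1/56 (k(t) = (¼)/14 = (¼)*(1/14) = 1/56)
v + k(8) = -43 + 1/56 = -2407/56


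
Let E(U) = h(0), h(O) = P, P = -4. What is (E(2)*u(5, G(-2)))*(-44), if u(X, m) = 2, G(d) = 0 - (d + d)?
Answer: 352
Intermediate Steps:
h(O) = -4
E(U) = -4
G(d) = -2*d (G(d) = 0 - 2*d = -2*d)
(E(2)*u(5, G(-2)))*(-44) = -4*2*(-44) = -8*(-44) = 352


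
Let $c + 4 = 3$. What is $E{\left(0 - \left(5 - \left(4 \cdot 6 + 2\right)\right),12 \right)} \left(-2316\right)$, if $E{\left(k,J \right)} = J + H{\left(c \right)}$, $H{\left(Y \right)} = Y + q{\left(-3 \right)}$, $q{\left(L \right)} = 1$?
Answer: $-27792$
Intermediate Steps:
$c = -1$ ($c = -4 + 3 = -1$)
$H{\left(Y \right)} = 1 + Y$ ($H{\left(Y \right)} = Y + 1 = 1 + Y$)
$E{\left(k,J \right)} = J$ ($E{\left(k,J \right)} = J + \left(1 - 1\right) = J + 0 = J$)
$E{\left(0 - \left(5 - \left(4 \cdot 6 + 2\right)\right),12 \right)} \left(-2316\right) = 12 \left(-2316\right) = -27792$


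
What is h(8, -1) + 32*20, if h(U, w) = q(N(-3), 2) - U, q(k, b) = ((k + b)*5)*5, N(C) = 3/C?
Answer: 657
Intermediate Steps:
q(k, b) = 25*b + 25*k (q(k, b) = ((b + k)*5)*5 = (5*b + 5*k)*5 = 25*b + 25*k)
h(U, w) = 25 - U (h(U, w) = (25*2 + 25*(3/(-3))) - U = (50 + 25*(3*(-⅓))) - U = (50 + 25*(-1)) - U = (50 - 25) - U = 25 - U)
h(8, -1) + 32*20 = (25 - 1*8) + 32*20 = (25 - 8) + 640 = 17 + 640 = 657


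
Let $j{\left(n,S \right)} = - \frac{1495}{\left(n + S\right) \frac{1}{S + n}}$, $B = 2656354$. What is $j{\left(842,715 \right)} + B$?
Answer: $2654859$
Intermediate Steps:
$j{\left(n,S \right)} = -1495$ ($j{\left(n,S \right)} = - \frac{1495}{\left(S + n\right) \frac{1}{S + n}} = - \frac{1495}{1} = \left(-1495\right) 1 = -1495$)
$j{\left(842,715 \right)} + B = -1495 + 2656354 = 2654859$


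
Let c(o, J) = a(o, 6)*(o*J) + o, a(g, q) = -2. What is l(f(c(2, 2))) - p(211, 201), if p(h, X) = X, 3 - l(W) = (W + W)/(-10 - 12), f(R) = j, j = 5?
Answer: -2173/11 ≈ -197.55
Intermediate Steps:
c(o, J) = o - 2*J*o (c(o, J) = -2*o*J + o = -2*J*o + o = o - 2*J*o)
f(R) = 5
l(W) = 3 + W/11 (l(W) = 3 - (W + W)/(-10 - 12) = 3 - 2*W/(-22) = 3 - 2*W*(-1)/22 = 3 - (-1)*W/11 = 3 + W/11)
l(f(c(2, 2))) - p(211, 201) = (3 + (1/11)*5) - 1*201 = (3 + 5/11) - 201 = 38/11 - 201 = -2173/11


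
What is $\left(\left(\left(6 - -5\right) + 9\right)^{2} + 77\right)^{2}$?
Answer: $227529$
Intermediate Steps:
$\left(\left(\left(6 - -5\right) + 9\right)^{2} + 77\right)^{2} = \left(\left(\left(6 + 5\right) + 9\right)^{2} + 77\right)^{2} = \left(\left(11 + 9\right)^{2} + 77\right)^{2} = \left(20^{2} + 77\right)^{2} = \left(400 + 77\right)^{2} = 477^{2} = 227529$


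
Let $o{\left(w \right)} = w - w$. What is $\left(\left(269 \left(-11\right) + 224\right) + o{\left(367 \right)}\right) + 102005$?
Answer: $99270$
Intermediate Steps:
$o{\left(w \right)} = 0$
$\left(\left(269 \left(-11\right) + 224\right) + o{\left(367 \right)}\right) + 102005 = \left(\left(269 \left(-11\right) + 224\right) + 0\right) + 102005 = \left(\left(-2959 + 224\right) + 0\right) + 102005 = \left(-2735 + 0\right) + 102005 = -2735 + 102005 = 99270$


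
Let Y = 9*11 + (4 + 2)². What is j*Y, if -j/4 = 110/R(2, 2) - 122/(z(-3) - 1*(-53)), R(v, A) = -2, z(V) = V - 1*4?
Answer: 716040/23 ≈ 31132.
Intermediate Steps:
z(V) = -4 + V (z(V) = V - 4 = -4 + V)
Y = 135 (Y = 99 + 6² = 99 + 36 = 135)
j = 5304/23 (j = -4*(110/(-2) - 122/((-4 - 3) - 1*(-53))) = -4*(110*(-½) - 122/(-7 + 53)) = -4*(-55 - 122/46) = -4*(-55 - 122*1/46) = -4*(-55 - 61/23) = -4*(-1326/23) = 5304/23 ≈ 230.61)
j*Y = (5304/23)*135 = 716040/23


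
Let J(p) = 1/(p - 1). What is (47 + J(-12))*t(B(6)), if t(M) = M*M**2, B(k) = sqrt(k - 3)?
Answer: 1830*sqrt(3)/13 ≈ 243.82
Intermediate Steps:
B(k) = sqrt(-3 + k)
J(p) = 1/(-1 + p)
t(M) = M**3
(47 + J(-12))*t(B(6)) = (47 + 1/(-1 - 12))*(sqrt(-3 + 6))**3 = (47 + 1/(-13))*(sqrt(3))**3 = (47 - 1/13)*(3*sqrt(3)) = 610*(3*sqrt(3))/13 = 1830*sqrt(3)/13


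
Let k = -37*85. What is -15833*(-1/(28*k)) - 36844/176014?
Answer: -3015656151/7749896420 ≈ -0.38912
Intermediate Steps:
k = -3145
-15833*(-1/(28*k)) - 36844/176014 = -15833/((-28*(-3145))) - 36844/176014 = -15833/88060 - 36844*1/176014 = -15833*1/88060 - 18422/88007 = -15833/88060 - 18422/88007 = -3015656151/7749896420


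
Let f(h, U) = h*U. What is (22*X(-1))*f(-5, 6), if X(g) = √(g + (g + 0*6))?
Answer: -660*I*√2 ≈ -933.38*I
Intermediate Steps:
f(h, U) = U*h
X(g) = √2*√g (X(g) = √(g + (g + 0)) = √(g + g) = √(2*g) = √2*√g)
(22*X(-1))*f(-5, 6) = (22*(√2*√(-1)))*(6*(-5)) = (22*(√2*I))*(-30) = (22*(I*√2))*(-30) = (22*I*√2)*(-30) = -660*I*√2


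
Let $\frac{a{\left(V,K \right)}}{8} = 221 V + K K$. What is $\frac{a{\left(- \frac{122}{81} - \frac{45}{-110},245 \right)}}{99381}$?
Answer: $\frac{426129980}{88548471} \approx 4.8124$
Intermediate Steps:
$a{\left(V,K \right)} = 8 K^{2} + 1768 V$ ($a{\left(V,K \right)} = 8 \left(221 V + K K\right) = 8 \left(221 V + K^{2}\right) = 8 \left(K^{2} + 221 V\right) = 8 K^{2} + 1768 V$)
$\frac{a{\left(- \frac{122}{81} - \frac{45}{-110},245 \right)}}{99381} = \frac{8 \cdot 245^{2} + 1768 \left(- \frac{122}{81} - \frac{45}{-110}\right)}{99381} = \left(8 \cdot 60025 + 1768 \left(\left(-122\right) \frac{1}{81} - - \frac{9}{22}\right)\right) \frac{1}{99381} = \left(480200 + 1768 \left(- \frac{122}{81} + \frac{9}{22}\right)\right) \frac{1}{99381} = \left(480200 + 1768 \left(- \frac{1955}{1782}\right)\right) \frac{1}{99381} = \left(480200 - \frac{1728220}{891}\right) \frac{1}{99381} = \frac{426129980}{891} \cdot \frac{1}{99381} = \frac{426129980}{88548471}$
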